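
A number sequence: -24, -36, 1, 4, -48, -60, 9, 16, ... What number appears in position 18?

Positions follow the repeating pattern AABB; grouping by letter gives 2 tracks.
Track A: -24, -36, -48, -60 (arithmetic, step −12).
Track B: 1, 4, 9, 16 (consecutive squares n² from n = 1).
Position 18 → track A, term 10 = -132.

-132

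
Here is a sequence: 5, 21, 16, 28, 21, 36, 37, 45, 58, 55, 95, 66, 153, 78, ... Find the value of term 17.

Positions 1, 3, 5, … form one subsequence and positions 2, 4, 6, … form another.
Track A is 5, 16, 21, 37, 58, 95, 153, which is each term equals the sum of the previous two.
Track B is 21, 28, 36, 45, 55, 66, 78, which is triangular numbers starting at T_6.
Position 17 falls in track A as its term 9, giving 401.

401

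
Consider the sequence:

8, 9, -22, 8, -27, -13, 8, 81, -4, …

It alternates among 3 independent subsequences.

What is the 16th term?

8

Split by position mod 3 into 3 tracks.
Stream A is 8, 8, 8, which is constant 8.
Stream B is 9, -27, 81, which is a geometric progression (common ratio -3).
Stream C is -22, -13, -4, which is adding 9 each time.
Position 16 falls in stream A as its term 6, giving 8.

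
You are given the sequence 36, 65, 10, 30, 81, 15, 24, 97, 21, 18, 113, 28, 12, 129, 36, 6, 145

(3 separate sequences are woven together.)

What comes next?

Split by position mod 3: positions 1, 4, 7, … form one track, and each other residue class forms its own.
Track A: 36, 30, 24, 18, 12, 6 — arithmetic with common difference −6.
Track B: 65, 81, 97, 113, 129, 145 — arithmetic with common difference +16.
Track C: 10, 15, 21, 28, 36 — triangular numbers n(n+1)/2 for n = 4, 5, ….
The 18th slot belongs to track C; its 6th term is 45.

45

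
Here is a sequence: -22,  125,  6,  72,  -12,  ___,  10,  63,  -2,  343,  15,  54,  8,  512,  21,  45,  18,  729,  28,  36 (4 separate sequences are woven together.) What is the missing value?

Taking every 4th term gives 4 separate tracks.
Subsequence A: -22, -12, -2, 8, 18 — arithmetic, step +10.
Subsequence B: 125, ?, 343, 512, 729 — consecutive cubes n³ from n = 5.
Subsequence C: 6, 10, 15, 21, 28 — triangular numbers n(n+1)/2 for n = 3, 4, ….
Subsequence D: 72, 63, 54, 45, 36 — arithmetic with common difference −9.
So the missing entry in subsequence B is 216.

216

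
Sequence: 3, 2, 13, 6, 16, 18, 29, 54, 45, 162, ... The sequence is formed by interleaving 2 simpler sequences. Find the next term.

Odd-indexed and even-indexed terms follow separate rules.
Track A = 3, 13, 16, 29, 45: each term equals the sum of the previous two.
Track B = 2, 6, 18, 54, 162: geometric with ratio 3.
Position 11 → track A, term 6 = 74.

74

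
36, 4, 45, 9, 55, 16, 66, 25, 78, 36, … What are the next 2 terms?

91, 49

Taking every 2nd term gives 2 separate tracks.
Track A is 36, 45, 55, 66, 78, which is the triangular numbers T_8, T_9, ….
Track B is 4, 9, 16, 25, 36, which is perfect squares starting at 2².
Position 11 falls in track A as its term 6, giving 91.
Term 12 comes from track B (its 6th entry): 49.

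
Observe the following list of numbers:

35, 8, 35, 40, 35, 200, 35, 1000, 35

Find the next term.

Taking every 2nd term gives 2 separate tracks.
Stream A: 35, 35, 35, 35, 35 — constant 35.
Stream B: 8, 40, 200, 1000 — geometric, ×5 each step.
Position 10 → stream B, term 5 = 5000.

5000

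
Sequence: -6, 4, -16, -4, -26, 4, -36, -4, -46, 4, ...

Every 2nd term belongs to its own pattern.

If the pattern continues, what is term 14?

Odd-indexed and even-indexed terms follow separate rules.
Track A: -6, -16, -26, -36, -46 (arithmetic, step −10).
Track B: 4, -4, 4, -4, 4 (the oscillation 4·(−1)^(n+1)).
Position 14 → track B, term 7 = 4.

4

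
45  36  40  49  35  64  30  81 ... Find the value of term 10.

100

The terms cycle through 2 interleaved subsequences.
Stream A is 45, 40, 35, 30, which is arithmetic, step −5.
Stream B is 36, 49, 64, 81, which is perfect squares starting at 6².
Term 10 comes from stream B (its 5th entry): 100.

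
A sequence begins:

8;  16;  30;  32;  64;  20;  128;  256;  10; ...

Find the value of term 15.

Positions follow the repeating pattern AAB; grouping by letter gives 2 tracks.
Subsequence A: 8, 16, 32, 64, 128, 256. Successive powers of 2.
Subsequence B: 30, 20, 10. Arithmetic, step −10.
Position 15 falls in subsequence B as its term 5, giving -10.

-10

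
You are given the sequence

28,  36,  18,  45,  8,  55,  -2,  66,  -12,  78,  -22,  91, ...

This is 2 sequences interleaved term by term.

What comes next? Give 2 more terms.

Split by position mod 2 into 2 tracks.
Track A: 28, 18, 8, -2, -12, -22 — arithmetic, step −10.
Track B: 36, 45, 55, 66, 78, 91 — the triangular numbers T_8, T_9, ….
Position 13 falls in track A as its term 7, giving -32.
The 14th slot belongs to track B; its 7th term is 105.

-32, 105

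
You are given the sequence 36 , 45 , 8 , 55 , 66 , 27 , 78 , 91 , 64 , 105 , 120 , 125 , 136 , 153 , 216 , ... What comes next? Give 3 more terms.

171, 190, 343

The slot pattern repeats as AAB (period 3), so there are 2 interleaved tracks.
Track A: 36, 45, 55, 66, 78, 91, 105, 120, 136, 153. Triangular numbers starting at T_8.
Track B: 8, 27, 64, 125, 216. The cubes 2³, 3³, 4³, ….
Position 16 falls in track A as its term 11, giving 171.
Position 17 → track A, term 12 = 190.
The 18th slot belongs to track B; its 6th term is 343.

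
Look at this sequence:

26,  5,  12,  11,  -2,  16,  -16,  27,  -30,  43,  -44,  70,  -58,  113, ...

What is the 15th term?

-72

Taking every 2nd term gives 2 separate tracks.
Subsequence A is 26, 12, -2, -16, -30, -44, -58, which is arithmetic, step −14.
Subsequence B is 5, 11, 16, 27, 43, 70, 113, which is each term equals the sum of the previous two.
Position 15 falls in subsequence A as its term 8, giving -72.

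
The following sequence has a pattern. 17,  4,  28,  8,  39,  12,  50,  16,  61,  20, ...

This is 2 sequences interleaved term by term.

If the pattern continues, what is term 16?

32

The terms cycle through 2 interleaved subsequences.
Stream A = 17, 28, 39, 50, 61: linear: a_n = 6 + 11·n.
Stream B = 4, 8, 12, 16, 20: adding 4 each time.
Position 16 → stream B, term 8 = 32.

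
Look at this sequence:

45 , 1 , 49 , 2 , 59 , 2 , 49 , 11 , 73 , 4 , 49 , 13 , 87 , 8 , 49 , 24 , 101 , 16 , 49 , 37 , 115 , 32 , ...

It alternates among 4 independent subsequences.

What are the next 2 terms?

49, 61

Split by position mod 4 into 4 tracks.
Stream A = 45, 59, 73, 87, 101, 115: adding 14 each time.
Stream B = 1, 2, 4, 8, 16, 32: powers of 2.
Stream C = 49, 49, 49, 49, 49: always 49.
Stream D = 2, 11, 13, 24, 37: each term equals the sum of the previous two.
Position 23 → stream C, term 6 = 49.
Term 24 comes from stream D (its 6th entry): 61.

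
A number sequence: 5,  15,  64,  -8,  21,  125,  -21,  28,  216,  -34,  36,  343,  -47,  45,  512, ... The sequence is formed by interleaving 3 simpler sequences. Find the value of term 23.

78

Read the sequence 3 terms at a time; column i is its own pattern.
Stream A = 5, -8, -21, -34, -47: linear: a_n = 18 − 13·n.
Stream B = 15, 21, 28, 36, 45: triangular numbers starting at T_5.
Stream C = 64, 125, 216, 343, 512: the cubes 4³, 5³, 6³, ….
Term 23 comes from stream B (its 8th entry): 78.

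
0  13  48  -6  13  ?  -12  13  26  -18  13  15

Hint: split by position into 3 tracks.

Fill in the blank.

Taking every 3rd term gives 3 separate tracks.
Track A is 0, -6, -12, -18, which is arithmetic with common difference −6.
Track B is 13, 13, 13, 13, which is constant 13.
Track C is 48, ?, 26, 15, which is arithmetic, step −11.
Filling track C at index 2 by its rule yields 37.

37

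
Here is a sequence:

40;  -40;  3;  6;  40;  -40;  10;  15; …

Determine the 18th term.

Positions follow the repeating pattern AABB; grouping by letter gives 2 tracks.
Stream A: 40, -40, 40, -40 — the oscillation 40·(−1)^(n+1).
Stream B: 3, 6, 10, 15 — triangular numbers starting at T_2.
The 18th slot belongs to stream A; its 10th term is -40.

-40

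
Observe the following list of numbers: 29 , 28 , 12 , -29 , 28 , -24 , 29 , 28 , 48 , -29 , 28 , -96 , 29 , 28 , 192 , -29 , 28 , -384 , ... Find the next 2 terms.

The terms cycle through 3 interleaved subsequences.
Track A: 29, -29, 29, -29, 29, -29 (alternating ±29).
Track B: 28, 28, 28, 28, 28, 28 (always 28).
Track C: 12, -24, 48, -96, 192, -384 (geometric with ratio -2).
Position 19 falls in track A as its term 7, giving 29.
Position 20 → track B, term 7 = 28.

29, 28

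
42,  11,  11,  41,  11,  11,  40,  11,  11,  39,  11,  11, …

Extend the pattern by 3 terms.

38, 11, 11

The slot pattern repeats as ABB (period 3), so there are 2 interleaved tracks.
Subsequence A: 42, 41, 40, 39 — linear: a_n = 43 − n.
Subsequence B: 11, 11, 11, 11, 11, 11, 11, 11 — constant 11.
The 13th slot belongs to subsequence A; its 5th term is 38.
Position 14 falls in subsequence B as its term 9, giving 11.
Position 15 falls in subsequence B as its term 10, giving 11.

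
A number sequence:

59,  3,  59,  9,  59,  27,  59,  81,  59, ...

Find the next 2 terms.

Positions 1, 3, 5, … form one subsequence and positions 2, 4, 6, … form another.
Stream A = 59, 59, 59, 59, 59: always 59.
Stream B = 3, 9, 27, 81: successive powers of 3.
The 10th slot belongs to stream B; its 5th term is 243.
Position 11 falls in stream A as its term 6, giving 59.

243, 59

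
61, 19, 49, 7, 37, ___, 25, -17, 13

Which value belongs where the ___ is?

-5

The terms cycle through 2 interleaved subsequences.
Track A is 61, 49, 37, 25, 13, which is arithmetic with common difference −12.
Track B is 19, 7, ?, -17, which is arithmetic, step −12.
Filling track B at index 3 by its rule yields -5.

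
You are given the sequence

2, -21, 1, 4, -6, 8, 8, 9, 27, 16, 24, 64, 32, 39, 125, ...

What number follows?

Taking every 3rd term gives 3 separate tracks.
Subsequence A: 2, 4, 8, 16, 32 (powers 2^1, 2^2, 2^3, …).
Subsequence B: -21, -6, 9, 24, 39 (arithmetic with common difference +15).
Subsequence C: 1, 8, 27, 64, 125 (consecutive cubes n³ from n = 1).
Position 16 falls in subsequence A as its term 6, giving 64.

64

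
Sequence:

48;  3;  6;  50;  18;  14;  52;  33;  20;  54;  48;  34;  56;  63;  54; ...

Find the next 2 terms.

58, 78

Split by position mod 3 into 3 tracks.
Subsequence A = 48, 50, 52, 54, 56: arithmetic with common difference +2.
Subsequence B = 3, 18, 33, 48, 63: adding 15 each time.
Subsequence C = 6, 14, 20, 34, 54: Fibonacci-style (each term is the sum of the two before it).
Term 16 comes from subsequence A (its 6th entry): 58.
The 17th slot belongs to subsequence B; its 6th term is 78.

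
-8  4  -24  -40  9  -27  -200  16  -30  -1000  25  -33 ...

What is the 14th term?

36

Taking every 3rd term gives 3 separate tracks.
Stream A: -8, -40, -200, -1000 (multiplying by 5 each time).
Stream B: 4, 9, 16, 25 (perfect squares starting at 2²).
Stream C: -24, -27, -30, -33 (arithmetic with common difference −3).
Term 14 comes from stream B (its 5th entry): 36.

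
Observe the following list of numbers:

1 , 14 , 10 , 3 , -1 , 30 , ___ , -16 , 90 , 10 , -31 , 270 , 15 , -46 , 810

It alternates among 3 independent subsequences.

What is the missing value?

Split by position mod 3 into 3 tracks.
Track A: 1, 3, ?, 10, 15 (the triangular numbers T_1, T_2, …).
Track B: 14, -1, -16, -31, -46 (linear: a_n = 29 − 15·n).
Track C: 10, 30, 90, 270, 810 (geometric with ratio 3).
Filling track A at index 3 by its rule yields 6.

6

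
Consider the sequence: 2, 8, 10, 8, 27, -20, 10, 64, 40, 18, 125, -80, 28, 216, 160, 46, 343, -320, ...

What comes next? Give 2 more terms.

Split by position mod 3 into 3 tracks.
Track A: 2, 8, 10, 18, 28, 46. Each term equals the sum of the previous two.
Track B: 8, 27, 64, 125, 216, 343. Perfect cubes starting at 2³.
Track C: 10, -20, 40, -80, 160, -320. Multiplying by -2 each time.
Position 19 → track A, term 7 = 74.
Position 20 falls in track B as its term 7, giving 512.

74, 512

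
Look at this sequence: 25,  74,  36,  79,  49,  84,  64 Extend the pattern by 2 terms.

Positions 1, 3, 5, … form one subsequence and positions 2, 4, 6, … form another.
Track A = 25, 36, 49, 64: consecutive squares n² from n = 5.
Track B = 74, 79, 84: linear: a_n = 69 + 5·n.
The 8th slot belongs to track B; its 4th term is 89.
Term 9 comes from track A (its 5th entry): 81.

89, 81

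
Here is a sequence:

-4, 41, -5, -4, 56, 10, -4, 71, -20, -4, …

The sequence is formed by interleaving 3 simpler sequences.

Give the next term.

Split by position mod 3: positions 1, 4, 7, … form one track, and each other residue class forms its own.
Track A: -4, -4, -4, -4. The constant sequence -4.
Track B: 41, 56, 71. Adding 15 each time.
Track C: -5, 10, -20. Multiplying by -2 each time.
The 11th slot belongs to track B; its 4th term is 86.

86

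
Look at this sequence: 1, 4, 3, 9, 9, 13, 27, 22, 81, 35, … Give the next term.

243

Split by position mod 2 into 2 tracks.
Track A = 1, 3, 9, 27, 81: powers 3^0, 3^1, 3^2, ….
Track B = 4, 9, 13, 22, 35: Fibonacci-style (each term is the sum of the two before it).
The 11th slot belongs to track A; its 6th term is 243.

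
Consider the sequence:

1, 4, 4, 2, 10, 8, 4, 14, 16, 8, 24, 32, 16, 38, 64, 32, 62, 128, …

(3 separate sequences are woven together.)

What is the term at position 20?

Read the sequence 3 terms at a time; column i is its own pattern.
Stream A: 1, 2, 4, 8, 16, 32 (geometric, ×2 each step).
Stream B: 4, 10, 14, 24, 38, 62 (each term equals the sum of the previous two).
Stream C: 4, 8, 16, 32, 64, 128 (powers of 2).
Position 20 falls in stream B as its term 7, giving 100.

100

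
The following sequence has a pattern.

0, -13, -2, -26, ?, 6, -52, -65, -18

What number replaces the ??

-39

Reading positions in blocks of 3 reveals the pattern AAB — 2 tracks woven together.
Track A: 0, -13, -26, ?, -52, -65. Arithmetic, step −13.
Track B: -2, 6, -18. Geometric, ×-3 each step.
Filling track A at index 4 by its rule yields -39.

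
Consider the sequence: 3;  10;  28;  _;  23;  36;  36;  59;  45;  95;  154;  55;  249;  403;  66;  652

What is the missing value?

The slot pattern repeats as AAB (period 3), so there are 2 interleaved tracks.
Track A: 3, 10, ?, 23, 36, 59, 95, 154, 249, 403, 652 — a Fibonacci-like recurrence a_n = a_{n-1} + a_{n-2}.
Track B: 28, 36, 45, 55, 66 — triangular numbers n(n+1)/2 for n = 7, 8, ….
Filling track A at index 3 by its rule yields 13.

13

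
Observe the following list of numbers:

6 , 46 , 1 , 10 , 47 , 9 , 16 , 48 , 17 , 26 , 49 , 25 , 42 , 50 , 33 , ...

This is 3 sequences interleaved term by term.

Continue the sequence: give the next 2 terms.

68, 51

Taking every 3rd term gives 3 separate tracks.
Track A = 6, 10, 16, 26, 42: Fibonacci-style (each term is the sum of the two before it).
Track B = 46, 47, 48, 49, 50: arithmetic, step +1.
Track C = 1, 9, 17, 25, 33: adding 8 each time.
Position 16 → track A, term 6 = 68.
Term 17 comes from track B (its 6th entry): 51.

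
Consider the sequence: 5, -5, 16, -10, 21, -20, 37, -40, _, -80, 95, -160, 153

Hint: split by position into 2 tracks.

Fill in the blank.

58

Odd-indexed and even-indexed terms follow separate rules.
Subsequence A: 5, 16, 21, 37, ?, 95, 153 — Fibonacci-style (each term is the sum of the two before it).
Subsequence B: -5, -10, -20, -40, -80, -160 — multiplying by 2 each time.
The gap is subsequence A's term 5; the rule gives 58.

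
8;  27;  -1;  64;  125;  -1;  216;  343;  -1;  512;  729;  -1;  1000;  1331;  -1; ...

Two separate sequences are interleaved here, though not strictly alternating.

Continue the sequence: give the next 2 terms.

Positions follow the repeating pattern AAB; grouping by letter gives 2 tracks.
Subsequence A: 8, 27, 64, 125, 216, 343, 512, 729, 1000, 1331. The cubes 2³, 3³, 4³, ….
Subsequence B: -1, -1, -1, -1, -1. The constant sequence -1.
Position 16 falls in subsequence A as its term 11, giving 1728.
The 17th slot belongs to subsequence A; its 12th term is 2197.

1728, 2197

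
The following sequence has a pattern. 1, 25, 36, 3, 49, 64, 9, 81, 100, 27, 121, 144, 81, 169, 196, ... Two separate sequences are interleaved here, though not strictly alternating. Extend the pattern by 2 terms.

243, 225

Positions follow the repeating pattern ABB; grouping by letter gives 2 tracks.
Stream A = 1, 3, 9, 27, 81: geometric, ×3 each step.
Stream B = 25, 36, 49, 64, 81, 100, 121, 144, 169, 196: the squares 5², 6², 7², ….
The 16th slot belongs to stream A; its 6th term is 243.
Term 17 comes from stream B (its 11th entry): 225.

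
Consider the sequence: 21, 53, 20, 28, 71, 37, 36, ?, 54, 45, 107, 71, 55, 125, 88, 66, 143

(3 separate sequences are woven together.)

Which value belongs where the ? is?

Split by position mod 3 into 3 tracks.
Track A: 21, 28, 36, 45, 55, 66 — triangular numbers n(n+1)/2 for n = 6, 7, ….
Track B: 53, 71, ?, 107, 125, 143 — adding 18 each time.
Track C: 20, 37, 54, 71, 88 — adding 17 each time.
Filling track B at index 3 by its rule yields 89.

89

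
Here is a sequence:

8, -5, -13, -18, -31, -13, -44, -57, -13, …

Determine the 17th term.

The slot pattern repeats as AAB (period 3), so there are 2 interleaved tracks.
Stream A: 8, -5, -18, -31, -44, -57 (subtracting 13 each time).
Stream B: -13, -13, -13 (always -13).
Position 17 falls in stream A as its term 12, giving -135.

-135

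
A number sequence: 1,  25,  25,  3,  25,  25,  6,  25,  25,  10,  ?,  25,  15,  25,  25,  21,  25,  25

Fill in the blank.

The slot pattern repeats as ABB (period 3), so there are 2 interleaved tracks.
Track A: 1, 3, 6, 10, 15, 21 — triangular numbers n(n+1)/2 for n = 1, 2, ….
Track B: 25, 25, 25, 25, 25, 25, ?, 25, 25, 25, 25, 25 — the constant sequence 25.
The gap is track B's term 7; the rule gives 25.

25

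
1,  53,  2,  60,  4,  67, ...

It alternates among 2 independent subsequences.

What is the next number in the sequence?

The terms cycle through 2 interleaved subsequences.
Track A: 1, 2, 4 — powers of 2.
Track B: 53, 60, 67 — linear: a_n = 46 + 7·n.
Term 7 comes from track A (its 4th entry): 8.

8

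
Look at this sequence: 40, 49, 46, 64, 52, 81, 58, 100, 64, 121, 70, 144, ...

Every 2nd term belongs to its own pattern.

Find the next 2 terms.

76, 169

Positions 1, 3, 5, … form one subsequence and positions 2, 4, 6, … form another.
Subsequence A: 40, 46, 52, 58, 64, 70 — arithmetic with common difference +6.
Subsequence B: 49, 64, 81, 100, 121, 144 — the squares 7², 8², 9², ….
Term 13 comes from subsequence A (its 7th entry): 76.
Position 14 → subsequence B, term 7 = 169.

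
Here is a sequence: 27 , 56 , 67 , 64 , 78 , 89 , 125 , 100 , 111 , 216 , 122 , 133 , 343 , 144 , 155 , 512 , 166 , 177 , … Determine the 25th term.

1331

The slot pattern repeats as ABB (period 3), so there are 2 interleaved tracks.
Stream A: 27, 64, 125, 216, 343, 512 (the cubes 3³, 4³, 5³, …).
Stream B: 56, 67, 78, 89, 100, 111, 122, 133, 144, 155, 166, 177 (arithmetic with common difference +11).
Position 25 → stream A, term 9 = 1331.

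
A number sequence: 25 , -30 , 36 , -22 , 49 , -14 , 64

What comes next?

-6

Split by position mod 2 into 2 tracks.
Subsequence A: 25, 36, 49, 64 — perfect squares starting at 5².
Subsequence B: -30, -22, -14 — adding 8 each time.
Term 8 comes from subsequence B (its 4th entry): -6.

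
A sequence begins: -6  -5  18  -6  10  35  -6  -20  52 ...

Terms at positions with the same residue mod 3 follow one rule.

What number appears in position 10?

-6

The terms cycle through 3 interleaved subsequences.
Subsequence A: -6, -6, -6 (constant -6).
Subsequence B: -5, 10, -20 (geometric with ratio -2).
Subsequence C: 18, 35, 52 (arithmetic with common difference +17).
The 10th slot belongs to subsequence A; its 4th term is -6.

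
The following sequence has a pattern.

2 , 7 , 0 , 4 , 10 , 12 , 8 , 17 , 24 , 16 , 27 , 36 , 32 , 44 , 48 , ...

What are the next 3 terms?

64, 71, 60

Taking every 3rd term gives 3 separate tracks.
Subsequence A: 2, 4, 8, 16, 32. Multiplying by 2 each time.
Subsequence B: 7, 10, 17, 27, 44. Fibonacci-style (each term is the sum of the two before it).
Subsequence C: 0, 12, 24, 36, 48. Linear: a_n = -12 + 12·n.
The 16th slot belongs to subsequence A; its 6th term is 64.
The 17th slot belongs to subsequence B; its 6th term is 71.
Position 18 → subsequence C, term 6 = 60.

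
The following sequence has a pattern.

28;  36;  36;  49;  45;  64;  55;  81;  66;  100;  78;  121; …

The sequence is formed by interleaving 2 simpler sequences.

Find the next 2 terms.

Taking every 2nd term gives 2 separate tracks.
Stream A = 28, 36, 45, 55, 66, 78: the triangular numbers T_7, T_8, ….
Stream B = 36, 49, 64, 81, 100, 121: consecutive squares n² from n = 6.
Position 13 falls in stream A as its term 7, giving 91.
The 14th slot belongs to stream B; its 7th term is 144.

91, 144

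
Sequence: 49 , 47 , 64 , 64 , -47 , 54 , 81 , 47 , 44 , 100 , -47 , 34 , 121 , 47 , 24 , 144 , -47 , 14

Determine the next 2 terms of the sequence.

169, 47

Split by position mod 3: positions 1, 4, 7, … form one track, and each other residue class forms its own.
Track A: 49, 64, 81, 100, 121, 144 — perfect squares starting at 7².
Track B: 47, -47, 47, -47, 47, -47 — oscillating between 47 and -47.
Track C: 64, 54, 44, 34, 24, 14 — subtracting 10 each time.
The 19th slot belongs to track A; its 7th term is 169.
Position 20 falls in track B as its term 7, giving 47.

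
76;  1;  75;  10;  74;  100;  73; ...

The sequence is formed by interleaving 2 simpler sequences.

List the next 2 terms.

1000, 72

The terms cycle through 2 interleaved subsequences.
Subsequence A = 76, 75, 74, 73: subtracting 1 each time.
Subsequence B = 1, 10, 100: geometric, ×10 each step.
Position 8 → subsequence B, term 4 = 1000.
Term 9 comes from subsequence A (its 5th entry): 72.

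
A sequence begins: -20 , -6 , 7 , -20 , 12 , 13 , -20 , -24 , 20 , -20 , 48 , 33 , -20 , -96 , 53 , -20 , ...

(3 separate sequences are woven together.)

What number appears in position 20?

Taking every 3rd term gives 3 separate tracks.
Track A: -20, -20, -20, -20, -20, -20 (constant -20).
Track B: -6, 12, -24, 48, -96 (multiplying by -2 each time).
Track C: 7, 13, 20, 33, 53 (each term equals the sum of the previous two).
Term 20 comes from track B (its 7th entry): -384.

-384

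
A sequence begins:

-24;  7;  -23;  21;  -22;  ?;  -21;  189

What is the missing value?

Odd-indexed and even-indexed terms follow separate rules.
Track A: -24, -23, -22, -21. Linear: a_n = -25 + n.
Track B: 7, 21, ?, 189. A geometric progression (common ratio 3).
The gap is track B's term 3; the rule gives 63.

63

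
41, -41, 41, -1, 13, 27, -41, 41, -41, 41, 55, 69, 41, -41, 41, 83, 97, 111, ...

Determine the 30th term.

195

Reading positions in blocks of 6 reveals the pattern AAABBB — 2 tracks woven together.
Track A: 41, -41, 41, -41, 41, -41, 41, -41, 41. Alternating ±41.
Track B: -1, 13, 27, 41, 55, 69, 83, 97, 111. Adding 14 each time.
Position 30 falls in track B as its term 15, giving 195.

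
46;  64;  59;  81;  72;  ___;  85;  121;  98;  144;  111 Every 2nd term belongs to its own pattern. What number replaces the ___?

Split by position mod 2 into 2 tracks.
Stream A is 46, 59, 72, 85, 98, 111, which is linear: a_n = 33 + 13·n.
Stream B is 64, 81, ?, 121, 144, which is the squares 8², 9², 10², ….
The gap is stream B's term 3; the rule gives 100.

100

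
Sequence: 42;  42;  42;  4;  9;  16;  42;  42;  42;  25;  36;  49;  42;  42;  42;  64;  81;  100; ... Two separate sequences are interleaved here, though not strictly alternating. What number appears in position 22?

121

The slot pattern repeats as AAABBB (period 6), so there are 2 interleaved tracks.
Subsequence A: 42, 42, 42, 42, 42, 42, 42, 42, 42 (constant 42).
Subsequence B: 4, 9, 16, 25, 36, 49, 64, 81, 100 (perfect squares starting at 2²).
Position 22 → subsequence B, term 10 = 121.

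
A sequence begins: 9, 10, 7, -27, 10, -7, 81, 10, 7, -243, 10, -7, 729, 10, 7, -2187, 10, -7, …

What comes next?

6561

The terms cycle through 3 interleaved subsequences.
Track A: 9, -27, 81, -243, 729, -2187. Geometric, ×-3 each step.
Track B: 10, 10, 10, 10, 10, 10. Constant 10.
Track C: 7, -7, 7, -7, 7, -7. Oscillating between 7 and -7.
Term 19 comes from track A (its 7th entry): 6561.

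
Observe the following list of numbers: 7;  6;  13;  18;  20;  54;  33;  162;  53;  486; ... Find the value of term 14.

Split by position mod 2 into 2 tracks.
Subsequence A is 7, 13, 20, 33, 53, which is a Fibonacci-like recurrence a_n = a_{n-1} + a_{n-2}.
Subsequence B is 6, 18, 54, 162, 486, which is a geometric progression (common ratio 3).
Position 14 falls in subsequence B as its term 7, giving 4374.

4374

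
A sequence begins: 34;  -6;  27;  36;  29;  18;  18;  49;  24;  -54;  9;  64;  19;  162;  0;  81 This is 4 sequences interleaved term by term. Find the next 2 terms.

14, -486

Read the sequence 4 terms at a time; column i is its own pattern.
Subsequence A: 34, 29, 24, 19 — linear: a_n = 39 − 5·n.
Subsequence B: -6, 18, -54, 162 — geometric with ratio -3.
Subsequence C: 27, 18, 9, 0 — arithmetic, step −9.
Subsequence D: 36, 49, 64, 81 — the squares 6², 7², 8², ….
Position 17 falls in subsequence A as its term 5, giving 14.
The 18th slot belongs to subsequence B; its 5th term is -486.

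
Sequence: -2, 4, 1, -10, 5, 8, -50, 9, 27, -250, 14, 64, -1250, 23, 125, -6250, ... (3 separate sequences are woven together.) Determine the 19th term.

-31250

The terms cycle through 3 interleaved subsequences.
Track A: -2, -10, -50, -250, -1250, -6250 — multiplying by 5 each time.
Track B: 4, 5, 9, 14, 23 — a Fibonacci-like recurrence a_n = a_{n-1} + a_{n-2}.
Track C: 1, 8, 27, 64, 125 — the cubes 1³, 2³, 3³, ….
Position 19 → track A, term 7 = -31250.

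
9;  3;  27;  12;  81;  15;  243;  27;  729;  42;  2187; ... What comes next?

69

Odd-indexed and even-indexed terms follow separate rules.
Track A is 9, 27, 81, 243, 729, 2187, which is successive powers of 3.
Track B is 3, 12, 15, 27, 42, which is Fibonacci-style (each term is the sum of the two before it).
Position 12 → track B, term 6 = 69.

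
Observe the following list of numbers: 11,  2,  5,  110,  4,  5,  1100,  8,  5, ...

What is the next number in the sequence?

Split by position mod 3: positions 1, 4, 7, … form one track, and each other residue class forms its own.
Stream A: 11, 110, 1100. Multiplying by 10 each time.
Stream B: 2, 4, 8. Successive powers of 2.
Stream C: 5, 5, 5. Constant 5.
Term 10 comes from stream A (its 4th entry): 11000.

11000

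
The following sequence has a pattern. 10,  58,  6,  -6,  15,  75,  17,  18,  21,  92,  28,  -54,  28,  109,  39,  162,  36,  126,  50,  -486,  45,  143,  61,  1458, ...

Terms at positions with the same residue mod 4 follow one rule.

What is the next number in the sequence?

The terms cycle through 4 interleaved subsequences.
Stream A: 10, 15, 21, 28, 36, 45. The triangular numbers T_4, T_5, ….
Stream B: 58, 75, 92, 109, 126, 143. Adding 17 each time.
Stream C: 6, 17, 28, 39, 50, 61. Arithmetic, step +11.
Stream D: -6, 18, -54, 162, -486, 1458. Geometric, ×-3 each step.
Position 25 falls in stream A as its term 7, giving 55.

55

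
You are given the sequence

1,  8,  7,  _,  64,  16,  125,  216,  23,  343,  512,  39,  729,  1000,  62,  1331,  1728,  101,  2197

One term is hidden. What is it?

27

Positions follow the repeating pattern AAB; grouping by letter gives 2 tracks.
Track A = 1, 8, ?, 64, 125, 216, 343, 512, 729, 1000, 1331, 1728, 2197: perfect cubes starting at 1³.
Track B = 7, 16, 23, 39, 62, 101: each term equals the sum of the previous two.
Filling track A at index 3 by its rule yields 27.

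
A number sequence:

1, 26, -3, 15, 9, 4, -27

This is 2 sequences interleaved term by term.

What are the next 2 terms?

-7, 81

Taking every 2nd term gives 2 separate tracks.
Stream A: 1, -3, 9, -27. Geometric, ×-3 each step.
Stream B: 26, 15, 4. Arithmetic, step −11.
Term 8 comes from stream B (its 4th entry): -7.
Term 9 comes from stream A (its 5th entry): 81.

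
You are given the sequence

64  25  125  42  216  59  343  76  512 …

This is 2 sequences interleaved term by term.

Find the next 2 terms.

93, 729

Split by position mod 2 into 2 tracks.
Subsequence A: 64, 125, 216, 343, 512 (consecutive cubes n³ from n = 4).
Subsequence B: 25, 42, 59, 76 (arithmetic, step +17).
Term 10 comes from subsequence B (its 5th entry): 93.
The 11th slot belongs to subsequence A; its 6th term is 729.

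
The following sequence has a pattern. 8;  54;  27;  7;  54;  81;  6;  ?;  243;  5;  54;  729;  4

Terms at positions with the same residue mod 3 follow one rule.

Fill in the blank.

54

Read the sequence 3 terms at a time; column i is its own pattern.
Track A: 8, 7, 6, 5, 4 (linear: a_n = 9 − n).
Track B: 54, 54, ?, 54 (always 54).
Track C: 27, 81, 243, 729 (successive powers of 3).
So the missing entry in track B is 54.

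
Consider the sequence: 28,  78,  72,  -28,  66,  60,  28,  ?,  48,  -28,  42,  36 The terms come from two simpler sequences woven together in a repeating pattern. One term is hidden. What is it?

Positions follow the repeating pattern ABB; grouping by letter gives 2 tracks.
Track A: 28, -28, 28, -28. Oscillating between 28 and -28.
Track B: 78, 72, 66, 60, ?, 48, 42, 36. Linear: a_n = 84 − 6·n.
The gap is track B's term 5; the rule gives 54.

54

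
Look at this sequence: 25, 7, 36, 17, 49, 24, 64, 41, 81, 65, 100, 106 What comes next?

Split by position mod 2 into 2 tracks.
Track A: 25, 36, 49, 64, 81, 100. Perfect squares starting at 5².
Track B: 7, 17, 24, 41, 65, 106. A Fibonacci-like recurrence a_n = a_{n-1} + a_{n-2}.
Position 13 falls in track A as its term 7, giving 121.

121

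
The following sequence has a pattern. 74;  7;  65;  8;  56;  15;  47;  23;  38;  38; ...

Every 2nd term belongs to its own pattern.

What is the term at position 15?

11

Odd-indexed and even-indexed terms follow separate rules.
Track A: 74, 65, 56, 47, 38 (subtracting 9 each time).
Track B: 7, 8, 15, 23, 38 (each term equals the sum of the previous two).
Term 15 comes from track A (its 8th entry): 11.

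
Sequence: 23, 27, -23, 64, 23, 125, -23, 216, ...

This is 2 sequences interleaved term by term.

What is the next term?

23

Positions 1, 3, 5, … form one subsequence and positions 2, 4, 6, … form another.
Subsequence A: 23, -23, 23, -23 — the oscillation 23·(−1)^(n+1).
Subsequence B: 27, 64, 125, 216 — consecutive cubes n³ from n = 3.
Term 9 comes from subsequence A (its 5th entry): 23.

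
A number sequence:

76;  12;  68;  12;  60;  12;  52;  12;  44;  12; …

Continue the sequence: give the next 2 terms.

Positions 1, 3, 5, … form one subsequence and positions 2, 4, 6, … form another.
Stream A: 76, 68, 60, 52, 44 (linear: a_n = 84 − 8·n).
Stream B: 12, 12, 12, 12, 12 (constant 12).
The 11th slot belongs to stream A; its 6th term is 36.
The 12th slot belongs to stream B; its 6th term is 12.

36, 12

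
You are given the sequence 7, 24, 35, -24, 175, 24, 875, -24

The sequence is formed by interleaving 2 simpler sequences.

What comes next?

Odd-indexed and even-indexed terms follow separate rules.
Track A is 7, 35, 175, 875, which is geometric, ×5 each step.
Track B is 24, -24, 24, -24, which is oscillating between 24 and -24.
Term 9 comes from track A (its 5th entry): 4375.

4375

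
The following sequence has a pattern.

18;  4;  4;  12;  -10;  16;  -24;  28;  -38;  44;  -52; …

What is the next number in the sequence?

72

Split by position mod 2 into 2 tracks.
Track A: 18, 4, -10, -24, -38, -52. Arithmetic, step −14.
Track B: 4, 12, 16, 28, 44. Each term equals the sum of the previous two.
Term 12 comes from track B (its 6th entry): 72.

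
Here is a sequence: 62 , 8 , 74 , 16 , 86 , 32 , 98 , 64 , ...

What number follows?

Odd-indexed and even-indexed terms follow separate rules.
Track A: 62, 74, 86, 98 — arithmetic with common difference +12.
Track B: 8, 16, 32, 64 — geometric, ×2 each step.
Position 9 → track A, term 5 = 110.

110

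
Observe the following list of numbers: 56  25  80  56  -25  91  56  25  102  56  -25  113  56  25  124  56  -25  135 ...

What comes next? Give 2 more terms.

Taking every 3rd term gives 3 separate tracks.
Track A: 56, 56, 56, 56, 56, 56. Constant 56.
Track B: 25, -25, 25, -25, 25, -25. Oscillating between 25 and -25.
Track C: 80, 91, 102, 113, 124, 135. Linear: a_n = 69 + 11·n.
The 19th slot belongs to track A; its 7th term is 56.
Position 20 falls in track B as its term 7, giving 25.

56, 25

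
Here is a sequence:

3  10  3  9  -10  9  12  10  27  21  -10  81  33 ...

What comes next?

10

Split by position mod 3 into 3 tracks.
Track A = 3, 9, 12, 21, 33: each term equals the sum of the previous two.
Track B = 10, -10, 10, -10: the oscillation 10·(−1)^(n+1).
Track C = 3, 9, 27, 81: powers of 3.
Term 14 comes from track B (its 5th entry): 10.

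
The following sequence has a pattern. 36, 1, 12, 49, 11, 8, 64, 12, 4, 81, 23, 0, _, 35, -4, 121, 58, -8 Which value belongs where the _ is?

Read the sequence 3 terms at a time; column i is its own pattern.
Track A: 36, 49, 64, 81, ?, 121. Consecutive squares n² from n = 6.
Track B: 1, 11, 12, 23, 35, 58. Fibonacci-style (each term is the sum of the two before it).
Track C: 12, 8, 4, 0, -4, -8. Subtracting 4 each time.
The gap is track A's term 5; the rule gives 100.

100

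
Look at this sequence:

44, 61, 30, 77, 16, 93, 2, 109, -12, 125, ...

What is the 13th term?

Taking every 2nd term gives 2 separate tracks.
Stream A: 44, 30, 16, 2, -12. Arithmetic, step −14.
Stream B: 61, 77, 93, 109, 125. Linear: a_n = 45 + 16·n.
Position 13 falls in stream A as its term 7, giving -40.

-40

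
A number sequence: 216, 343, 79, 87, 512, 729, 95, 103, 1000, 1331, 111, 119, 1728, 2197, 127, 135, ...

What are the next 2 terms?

Positions follow the repeating pattern AABB; grouping by letter gives 2 tracks.
Track A: 216, 343, 512, 729, 1000, 1331, 1728, 2197 — consecutive cubes n³ from n = 6.
Track B: 79, 87, 95, 103, 111, 119, 127, 135 — arithmetic with common difference +8.
The 17th slot belongs to track A; its 9th term is 2744.
Position 18 falls in track A as its term 10, giving 3375.

2744, 3375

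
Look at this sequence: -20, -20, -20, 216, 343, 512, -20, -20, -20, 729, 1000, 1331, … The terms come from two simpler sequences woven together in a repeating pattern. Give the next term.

Reading positions in blocks of 6 reveals the pattern AAABBB — 2 tracks woven together.
Stream A is -20, -20, -20, -20, -20, -20, which is constant -20.
Stream B is 216, 343, 512, 729, 1000, 1331, which is consecutive cubes n³ from n = 6.
The 13th slot belongs to stream A; its 7th term is -20.

-20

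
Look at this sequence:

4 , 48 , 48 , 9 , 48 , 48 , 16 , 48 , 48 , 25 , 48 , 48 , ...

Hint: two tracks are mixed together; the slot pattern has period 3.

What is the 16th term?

Reading positions in blocks of 3 reveals the pattern ABB — 2 tracks woven together.
Subsequence A = 4, 9, 16, 25: perfect squares starting at 2².
Subsequence B = 48, 48, 48, 48, 48, 48, 48, 48: always 48.
Position 16 → subsequence A, term 6 = 49.

49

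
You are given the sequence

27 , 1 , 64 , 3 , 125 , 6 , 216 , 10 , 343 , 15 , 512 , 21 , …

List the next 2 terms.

Taking every 2nd term gives 2 separate tracks.
Track A = 27, 64, 125, 216, 343, 512: consecutive cubes n³ from n = 3.
Track B = 1, 3, 6, 10, 15, 21: triangular numbers starting at T_1.
The 13th slot belongs to track A; its 7th term is 729.
Term 14 comes from track B (its 7th entry): 28.

729, 28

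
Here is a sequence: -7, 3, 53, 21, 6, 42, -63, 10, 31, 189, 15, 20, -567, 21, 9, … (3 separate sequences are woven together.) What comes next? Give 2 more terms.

Taking every 3rd term gives 3 separate tracks.
Subsequence A: -7, 21, -63, 189, -567. Multiplying by -3 each time.
Subsequence B: 3, 6, 10, 15, 21. Triangular numbers n(n+1)/2 for n = 2, 3, ….
Subsequence C: 53, 42, 31, 20, 9. Arithmetic with common difference −11.
Position 16 → subsequence A, term 6 = 1701.
The 17th slot belongs to subsequence B; its 6th term is 28.

1701, 28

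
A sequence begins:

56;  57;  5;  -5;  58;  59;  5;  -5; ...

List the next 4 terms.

The slot pattern repeats as AABB (period 4), so there are 2 interleaved tracks.
Track A is 56, 57, 58, 59, which is arithmetic, step +1.
Track B is 5, -5, 5, -5, which is oscillating between 5 and -5.
Term 9 comes from track A (its 5th entry): 60.
Position 10 falls in track A as its term 6, giving 61.
Position 11 falls in track B as its term 5, giving 5.
Term 12 comes from track B (its 6th entry): -5.

60, 61, 5, -5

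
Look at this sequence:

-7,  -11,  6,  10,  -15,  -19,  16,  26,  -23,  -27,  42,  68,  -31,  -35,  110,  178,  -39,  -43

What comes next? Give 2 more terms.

Reading positions in blocks of 4 reveals the pattern AABB — 2 tracks woven together.
Track A: -7, -11, -15, -19, -23, -27, -31, -35, -39, -43 — arithmetic with common difference −4.
Track B: 6, 10, 16, 26, 42, 68, 110, 178 — a Fibonacci-like recurrence a_n = a_{n-1} + a_{n-2}.
The 19th slot belongs to track B; its 9th term is 288.
The 20th slot belongs to track B; its 10th term is 466.

288, 466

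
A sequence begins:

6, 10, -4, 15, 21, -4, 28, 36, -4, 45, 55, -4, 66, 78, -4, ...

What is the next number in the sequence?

The slot pattern repeats as AAB (period 3), so there are 2 interleaved tracks.
Track A is 6, 10, 15, 21, 28, 36, 45, 55, 66, 78, which is the triangular numbers T_3, T_4, ….
Track B is -4, -4, -4, -4, -4, which is constant -4.
The 16th slot belongs to track A; its 11th term is 91.

91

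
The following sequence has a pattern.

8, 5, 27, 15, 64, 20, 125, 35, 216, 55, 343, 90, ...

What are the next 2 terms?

512, 145

The terms cycle through 2 interleaved subsequences.
Stream A: 8, 27, 64, 125, 216, 343. The cubes 2³, 3³, 4³, ….
Stream B: 5, 15, 20, 35, 55, 90. Fibonacci-style (each term is the sum of the two before it).
Position 13 → stream A, term 7 = 512.
Term 14 comes from stream B (its 7th entry): 145.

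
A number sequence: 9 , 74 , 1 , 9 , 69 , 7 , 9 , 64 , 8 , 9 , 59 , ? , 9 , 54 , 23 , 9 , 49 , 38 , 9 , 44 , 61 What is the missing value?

Read the sequence 3 terms at a time; column i is its own pattern.
Stream A: 9, 9, 9, 9, 9, 9, 9. Always 9.
Stream B: 74, 69, 64, 59, 54, 49, 44. Arithmetic with common difference −5.
Stream C: 1, 7, 8, ?, 23, 38, 61. A Fibonacci-like recurrence a_n = a_{n-1} + a_{n-2}.
So the missing entry in stream C is 15.

15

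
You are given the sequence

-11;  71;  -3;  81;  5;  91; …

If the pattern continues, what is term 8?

Positions 1, 3, 5, … form one subsequence and positions 2, 4, 6, … form another.
Subsequence A is -11, -3, 5, which is arithmetic, step +8.
Subsequence B is 71, 81, 91, which is arithmetic, step +10.
Term 8 comes from subsequence B (its 4th entry): 101.

101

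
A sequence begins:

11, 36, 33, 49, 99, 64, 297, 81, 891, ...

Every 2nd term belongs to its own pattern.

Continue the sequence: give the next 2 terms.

Positions 1, 3, 5, … form one subsequence and positions 2, 4, 6, … form another.
Track A: 11, 33, 99, 297, 891. Geometric with ratio 3.
Track B: 36, 49, 64, 81. The squares 6², 7², 8², ….
The 10th slot belongs to track B; its 5th term is 100.
Term 11 comes from track A (its 6th entry): 2673.

100, 2673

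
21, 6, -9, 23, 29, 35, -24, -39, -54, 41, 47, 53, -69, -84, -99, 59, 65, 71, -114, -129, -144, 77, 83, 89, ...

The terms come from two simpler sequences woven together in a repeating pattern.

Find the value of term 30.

Reading positions in blocks of 6 reveals the pattern AAABBB — 2 tracks woven together.
Stream A is 21, 6, -9, -24, -39, -54, -69, -84, -99, -114, -129, -144, which is arithmetic with common difference −15.
Stream B is 23, 29, 35, 41, 47, 53, 59, 65, 71, 77, 83, 89, which is arithmetic, step +6.
The 30th slot belongs to stream B; its 15th term is 107.

107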